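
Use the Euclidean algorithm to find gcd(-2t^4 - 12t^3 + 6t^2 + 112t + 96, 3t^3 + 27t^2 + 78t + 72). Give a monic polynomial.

Repeated division with remainder:
  -2t^4 - 12t^3 + 6t^2 + 112t + 96 = (-(2/3)t + 2)(3t^3 + 27t^2 + 78t + 72) + (4t^2 + 4t - 48)
  3t^3 + 27t^2 + 78t + 72 = ((3/4)t + 6)(4t^2 + 4t - 48) + (90t + 360)
  4t^2 + 4t - 48 = ((2/45)t - 2/15)(90t + 360) + (0)
Last nonzero remainder: 90t + 360. Dividing through by 90 gives the monic gcd t + 4.

t + 4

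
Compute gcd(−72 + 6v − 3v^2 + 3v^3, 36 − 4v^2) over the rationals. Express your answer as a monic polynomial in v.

Apply the Euclidean algorithm:
  3v^3 − 3v^2 + 6v − 72 = (−(3/4)v + 3/4)(−4v^2 + 36) + (33v − 99)
  −4v^2 + 36 = (−(4/33)v − 4/11)(33v − 99) + (0)
Last nonzero remainder: 33v − 99. Dividing through by 33 gives the monic gcd v − 3.

−3 + v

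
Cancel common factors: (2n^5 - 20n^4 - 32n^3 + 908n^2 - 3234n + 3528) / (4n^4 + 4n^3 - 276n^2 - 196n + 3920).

(n^2 - 6n + 9)/(2n + 10)

Repeated division with remainder:
  2n^5 - 20n^4 - 32n^3 + 908n^2 - 3234n + 3528 = ((1/2)n - 11/2)(4n^4 + 4n^3 - 276n^2 - 196n + 3920) + (128n^3 - 512n^2 - 6272n + 25088)
  4n^4 + 4n^3 - 276n^2 - 196n + 3920 = ((1/32)n + 5/32)(128n^3 - 512n^2 - 6272n + 25088) + (0)
Last nonzero remainder: 128n^3 - 512n^2 - 6272n + 25088. Dividing through by 128 gives the monic gcd n^3 - 4n^2 - 49n + 196.
Cancel n^3 - 4n^2 - 49n + 196 from numerator and denominator to get the reduced form.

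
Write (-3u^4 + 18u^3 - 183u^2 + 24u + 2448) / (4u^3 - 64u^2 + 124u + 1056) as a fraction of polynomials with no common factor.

(-3u^3 + 27u^2 - 264u + 816)/(4u^2 - 76u + 352)

Repeated division with remainder:
  -3u^4 + 18u^3 - 183u^2 + 24u + 2448 = (-(3/4)u - 15/2)(4u^3 - 64u^2 + 124u + 1056) + (-570u^2 + 1746u + 10368)
  4u^3 - 64u^2 + 124u + 1056 = (-(2/285)u + 2458/27075)(-570u^2 + 1746u + 10368) + ((345184/9025)u + 1035552/9025)
  -570u^2 + 1746u + 10368 = (-(2572125/172592)u + 974700/10787)((345184/9025)u + 1035552/9025) + (0)
Last nonzero remainder: (345184/9025)u + 1035552/9025. Dividing through by 345184/9025 gives the monic gcd u + 3.
Cancel u + 3 from numerator and denominator to get the reduced form.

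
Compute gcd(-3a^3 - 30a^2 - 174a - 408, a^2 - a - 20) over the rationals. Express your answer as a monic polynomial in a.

a + 4

By polynomial division,
  -3a^3 - 30a^2 - 174a - 408 = (-3a - 33)(a^2 - a - 20) + (-267a - 1068)
  a^2 - a - 20 = (-(1/267)a + 5/267)(-267a - 1068) + (0)
Last nonzero remainder: -267a - 1068. Dividing through by -267 gives the monic gcd a + 4.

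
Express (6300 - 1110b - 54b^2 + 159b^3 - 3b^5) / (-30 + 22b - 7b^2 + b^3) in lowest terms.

Apply the Euclidean algorithm:
  -3b^5 + 159b^3 - 54b^2 - 1110b + 6300 = (-3b^2 - 21b + 78)(b^3 - 7b^2 + 22b - 30) + (864b^2 - 3456b + 8640)
  b^3 - 7b^2 + 22b - 30 = ((1/864)b - 1/288)(864b^2 - 3456b + 8640) + (0)
Last nonzero remainder: 864b^2 - 3456b + 8640. Dividing through by 864 gives the monic gcd b^2 - 4b + 10.
Cancel b^2 - 4b + 10 from numerator and denominator to get the reduced form.

(630 + 141b - 12b^2 - 3b^3)/(-3 + b)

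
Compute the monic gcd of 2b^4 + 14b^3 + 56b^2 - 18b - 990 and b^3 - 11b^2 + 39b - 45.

By polynomial division,
  2b^4 + 14b^3 + 56b^2 - 18b - 990 = (2b + 36)(b^3 - 11b^2 + 39b - 45) + (374b^2 - 1332b + 630)
  b^3 - 11b^2 + 39b - 45 = ((1/374)b - 1391/69938)(374b^2 - 1332b + 630) + ((378480/34969)b - 1135440/34969)
  374b^2 - 1332b + 630 = ((6539203/189240)b - 244783/12616)((378480/34969)b - 1135440/34969) + (0)
Last nonzero remainder: (378480/34969)b - 1135440/34969. Dividing through by 378480/34969 gives the monic gcd b - 3.

b - 3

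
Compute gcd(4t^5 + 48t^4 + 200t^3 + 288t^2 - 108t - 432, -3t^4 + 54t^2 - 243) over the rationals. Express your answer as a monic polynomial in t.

t^2 + 6t + 9

Apply the Euclidean algorithm:
  4t^5 + 48t^4 + 200t^3 + 288t^2 - 108t - 432 = (-(4/3)t - 16)(-3t^4 + 54t^2 - 243) + (272t^3 + 1152t^2 - 432t - 4320)
  -3t^4 + 54t^2 - 243 = (-(3/272)t + 27/578)(272t^3 + 1152t^2 - 432t - 4320) + (-(1323/289)t^2 - (7938/289)t - 11907/289)
  272t^3 + 1152t^2 - 432t - 4320 = (-(78608/1323)t + 46240/441)(-(1323/289)t^2 - (7938/289)t - 11907/289) + (0)
Last nonzero remainder: -(1323/289)t^2 - (7938/289)t - 11907/289. Dividing through by -1323/289 gives the monic gcd t^2 + 6t + 9.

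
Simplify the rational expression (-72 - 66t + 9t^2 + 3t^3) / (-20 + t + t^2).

Apply the Euclidean algorithm:
  3t^3 + 9t^2 - 66t - 72 = (3t + 6)(t^2 + t - 20) + (-12t + 48)
  t^2 + t - 20 = (-(1/12)t - 5/12)(-12t + 48) + (0)
Last nonzero remainder: -12t + 48. Dividing through by -12 gives the monic gcd t - 4.
Cancel t - 4 from numerator and denominator to get the reduced form.

(18 + 21t + 3t^2)/(5 + t)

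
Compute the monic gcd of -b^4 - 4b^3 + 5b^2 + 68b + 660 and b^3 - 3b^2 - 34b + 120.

b^2 + b - 30

Apply the Euclidean algorithm:
  -b^4 - 4b^3 + 5b^2 + 68b + 660 = (-b - 7)(b^3 - 3b^2 - 34b + 120) + (-50b^2 - 50b + 1500)
  b^3 - 3b^2 - 34b + 120 = (-(1/50)b + 2/25)(-50b^2 - 50b + 1500) + (0)
Last nonzero remainder: -50b^2 - 50b + 1500. Dividing through by -50 gives the monic gcd b^2 + b - 30.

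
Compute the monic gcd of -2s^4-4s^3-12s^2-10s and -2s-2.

s+1

Repeated division with remainder:
  -2s^4-4s^3-12s^2-10s = (s^3+s^2+5s)(-2s-2) + (0)
Last nonzero remainder: -2s-2. Dividing through by -2 gives the monic gcd s+1.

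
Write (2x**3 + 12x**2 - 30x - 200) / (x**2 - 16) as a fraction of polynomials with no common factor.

(2x**2 + 20x + 50)/(x + 4)

Repeated division with remainder:
  2x**3 + 12x**2 - 30x - 200 = (2x + 12)(x**2 - 16) + (2x - 8)
  x**2 - 16 = ((1/2)x + 2)(2x - 8) + (0)
Last nonzero remainder: 2x - 8. Dividing through by 2 gives the monic gcd x - 4.
Cancel x - 4 from numerator and denominator to get the reduced form.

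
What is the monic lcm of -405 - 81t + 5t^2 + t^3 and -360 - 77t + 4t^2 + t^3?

Apply the Euclidean algorithm:
  t^3 + 5t^2 - 81t - 405 = (t^3 + 4t^2 - 77t - 360) + (t^2 - 4t - 45)
  t^3 + 4t^2 - 77t - 360 = (t + 8)(t^2 - 4t - 45) + (0)
The last nonzero remainder t^2 - 4t - 45 is already monic.
Then lcm(f, g) = f·g / gcd(f, g); expanding and making the result monic gives the answer.

-3240 - 1053t - 41t^2 + 13t^3 + t^4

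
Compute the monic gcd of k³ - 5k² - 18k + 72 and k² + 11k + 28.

Repeated division with remainder:
  k³ - 5k² - 18k + 72 = (k - 16)(k² + 11k + 28) + (130k + 520)
  k² + 11k + 28 = ((1/130)k + 7/130)(130k + 520) + (0)
Last nonzero remainder: 130k + 520. Dividing through by 130 gives the monic gcd k + 4.

k + 4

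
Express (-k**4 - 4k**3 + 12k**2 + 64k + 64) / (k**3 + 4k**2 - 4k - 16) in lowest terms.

Repeated division with remainder:
  -k**4 - 4k**3 + 12k**2 + 64k + 64 = (-k)(k**3 + 4k**2 - 4k - 16) + (8k**2 + 48k + 64)
  k**3 + 4k**2 - 4k - 16 = ((1/8)k - 1/4)(8k**2 + 48k + 64) + (0)
Last nonzero remainder: 8k**2 + 48k + 64. Dividing through by 8 gives the monic gcd k**2 + 6k + 8.
Cancel k**2 + 6k + 8 from numerator and denominator to get the reduced form.

(-k**2 + 2k + 8)/(k - 2)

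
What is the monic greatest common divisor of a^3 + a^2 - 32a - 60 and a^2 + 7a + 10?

a^2 + 7a + 10

By polynomial division,
  a^3 + a^2 - 32a - 60 = (a - 6)(a^2 + 7a + 10) + (0)
The last nonzero remainder a^2 + 7a + 10 is already monic.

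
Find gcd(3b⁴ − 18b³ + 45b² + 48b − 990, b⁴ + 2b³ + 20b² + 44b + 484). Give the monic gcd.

b² − 4b + 22

Apply the Euclidean algorithm:
  3b⁴ − 18b³ + 45b² + 48b − 990 = (3)(b⁴ + 2b³ + 20b² + 44b + 484) + (−24b³ − 15b² − 84b − 2442)
  b⁴ + 2b³ + 20b² + 44b + 484 = (−(1/24)b − 11/192)(−24b³ − 15b² − 84b − 2442) + ((1001/64)b² − (1001/16)b + 11011/32)
  −24b³ − 15b² − 84b − 2442 = (−(1536/1001)b − 7104/1001)((1001/64)b² − (1001/16)b + 11011/32) + (0)
Last nonzero remainder: (1001/64)b² − (1001/16)b + 11011/32. Dividing through by 1001/64 gives the monic gcd b² − 4b + 22.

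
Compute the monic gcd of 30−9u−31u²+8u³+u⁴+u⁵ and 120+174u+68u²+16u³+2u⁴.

Euclidean algorithm in ℚ[u]:
  u⁵+u⁴+8u³−31u²−9u+30 = ((1/2)u−7/2)(2u⁴+16u³+68u²+174u+120) + (30u³+120u²+540u+450)
  2u⁴+16u³+68u²+174u+120 = ((1/15)u+4/15)(30u³+120u²+540u+450) + (0)
Last nonzero remainder: 30u³+120u²+540u+450. Dividing through by 30 gives the monic gcd u³+4u²+18u+15.

15+18u+4u²+u³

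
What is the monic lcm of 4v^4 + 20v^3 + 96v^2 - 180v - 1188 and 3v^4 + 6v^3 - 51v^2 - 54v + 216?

v^6 + 7v^5 + 26v^4 - 37v^3 - 579v^2 - 234v + 2376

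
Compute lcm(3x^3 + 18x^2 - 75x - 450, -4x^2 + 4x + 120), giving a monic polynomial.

x^4 - 61x^2 + 900

By polynomial division,
  3x^3 + 18x^2 - 75x - 450 = (-(3/4)x - 21/4)(-4x^2 + 4x + 120) + (36x + 180)
  -4x^2 + 4x + 120 = (-(1/9)x + 2/3)(36x + 180) + (0)
Last nonzero remainder: 36x + 180. Dividing through by 36 gives the monic gcd x + 5.
Then lcm(f, g) = f·g / gcd(f, g); expanding and making the result monic gives the answer.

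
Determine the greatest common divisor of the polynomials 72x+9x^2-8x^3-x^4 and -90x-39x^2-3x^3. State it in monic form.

By polynomial division,
  -x^4-8x^3+9x^2+72x = ((1/3)x-5/3)(-3x^3-39x^2-90x) + (-26x^2-78x)
  -3x^3-39x^2-90x = ((3/26)x+15/13)(-26x^2-78x) + (0)
Last nonzero remainder: -26x^2-78x. Dividing through by -26 gives the monic gcd x^2+3x.

3x+x^2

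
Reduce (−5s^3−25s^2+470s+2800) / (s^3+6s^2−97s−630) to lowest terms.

(−5s−40)/(s+9)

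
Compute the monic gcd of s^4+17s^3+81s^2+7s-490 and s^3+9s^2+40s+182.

s+7

Apply the Euclidean algorithm:
  s^4+17s^3+81s^2+7s-490 = (s+8)(s^3+9s^2+40s+182) + (-31s^2-495s-1946)
  s^3+9s^2+40s+182 = (-(1/31)s+216/961)(-31s^2-495s-1946) + ((85034/961)s+595238/961)
  -31s^2-495s-1946 = (-(29791/85034)s-133579/42517)((85034/961)s+595238/961) + (0)
Last nonzero remainder: (85034/961)s+595238/961. Dividing through by 85034/961 gives the monic gcd s+7.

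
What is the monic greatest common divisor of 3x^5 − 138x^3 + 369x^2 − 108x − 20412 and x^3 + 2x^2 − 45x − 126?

x^2 − x − 42

Apply the Euclidean algorithm:
  3x^5 − 138x^3 + 369x^2 − 108x − 20412 = (3x^2 − 6x + 9)(x^3 + 2x^2 − 45x − 126) + (459x^2 − 459x − 19278)
  x^3 + 2x^2 − 45x − 126 = ((1/459)x + 1/153)(459x^2 − 459x − 19278) + (0)
Last nonzero remainder: 459x^2 − 459x − 19278. Dividing through by 459 gives the monic gcd x^2 − x − 42.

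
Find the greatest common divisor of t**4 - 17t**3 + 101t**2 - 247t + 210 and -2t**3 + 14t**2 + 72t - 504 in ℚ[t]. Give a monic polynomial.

t - 7

By polynomial division,
  t**4 - 17t**3 + 101t**2 - 247t + 210 = (-(1/2)t + 5)(-2t**3 + 14t**2 + 72t - 504) + (67t**2 - 859t + 2730)
  -2t**3 + 14t**2 + 72t - 504 = (-(2/67)t - 780/4489)(67t**2 - 859t + 2730) + ((19008/4489)t - 133056/4489)
  67t**2 - 859t + 2730 = ((300763/19008)t - 291785/3168)((19008/4489)t - 133056/4489) + (0)
Last nonzero remainder: (19008/4489)t - 133056/4489. Dividing through by 19008/4489 gives the monic gcd t - 7.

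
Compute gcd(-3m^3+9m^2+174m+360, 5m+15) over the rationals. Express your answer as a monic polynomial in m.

m+3

Repeated division with remainder:
  -3m^3+9m^2+174m+360 = (-(3/5)m^2+(18/5)m+24)(5m+15) + (0)
Last nonzero remainder: 5m+15. Dividing through by 5 gives the monic gcd m+3.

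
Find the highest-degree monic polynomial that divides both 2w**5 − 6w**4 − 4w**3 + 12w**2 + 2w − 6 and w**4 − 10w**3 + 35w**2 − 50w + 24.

Euclidean algorithm in ℚ[w]:
  2w**5 − 6w**4 − 4w**3 + 12w**2 + 2w − 6 = (2w + 14)(w**4 − 10w**3 + 35w**2 − 50w + 24) + (66w**3 − 378w**2 + 654w − 342)
  w**4 − 10w**3 + 35w**2 − 50w + 24 = ((1/66)w − 47/726)(66w**3 − 378w**2 + 654w − 342) + ((75/121)w**2 − (300/121)w + 225/121)
  66w**3 − 378w**2 + 654w − 342 = ((2662/25)w − 4598/25)((75/121)w**2 − (300/121)w + 225/121) + (0)
Last nonzero remainder: (75/121)w**2 − (300/121)w + 225/121. Dividing through by 75/121 gives the monic gcd w**2 − 4w + 3.

w**2 − 4w + 3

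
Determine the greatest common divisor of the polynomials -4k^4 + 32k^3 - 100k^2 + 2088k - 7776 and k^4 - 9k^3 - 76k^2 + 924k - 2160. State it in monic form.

k^2 - 13k + 36

Apply the Euclidean algorithm:
  -4k^4 + 32k^3 - 100k^2 + 2088k - 7776 = (-4)(k^4 - 9k^3 - 76k^2 + 924k - 2160) + (-4k^3 - 404k^2 + 5784k - 16416)
  k^4 - 9k^3 - 76k^2 + 924k - 2160 = (-(1/4)k + 55/2)(-4k^3 - 404k^2 + 5784k - 16416) + (12480k^2 - 162240k + 449280)
  -4k^3 - 404k^2 + 5784k - 16416 = (-(1/3120)k - 19/520)(12480k^2 - 162240k + 449280) + (0)
Last nonzero remainder: 12480k^2 - 162240k + 449280. Dividing through by 12480 gives the monic gcd k^2 - 13k + 36.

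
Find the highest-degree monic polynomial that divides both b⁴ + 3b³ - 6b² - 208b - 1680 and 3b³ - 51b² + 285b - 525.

b - 7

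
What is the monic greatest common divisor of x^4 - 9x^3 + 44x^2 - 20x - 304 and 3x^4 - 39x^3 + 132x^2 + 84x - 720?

Apply the Euclidean algorithm:
  x^4 - 9x^3 + 44x^2 - 20x - 304 = (1/3)(3x^4 - 39x^3 + 132x^2 + 84x - 720) + (4x^3 - 48x - 64)
  3x^4 - 39x^3 + 132x^2 + 84x - 720 = ((3/4)x - 39/4)(4x^3 - 48x - 64) + (168x^2 - 336x - 1344)
  4x^3 - 48x - 64 = ((1/42)x + 1/21)(168x^2 - 336x - 1344) + (0)
Last nonzero remainder: 168x^2 - 336x - 1344. Dividing through by 168 gives the monic gcd x^2 - 2x - 8.

x^2 - 2x - 8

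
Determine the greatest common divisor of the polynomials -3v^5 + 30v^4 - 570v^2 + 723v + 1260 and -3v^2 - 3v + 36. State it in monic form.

By polynomial division,
  -3v^5 + 30v^4 - 570v^2 + 723v + 1260 = (v^3 - 11v^2 + 23v + 35)(-3v^2 - 3v + 36) + (0)
Last nonzero remainder: -3v^2 - 3v + 36. Dividing through by -3 gives the monic gcd v^2 + v - 12.

v^2 + v - 12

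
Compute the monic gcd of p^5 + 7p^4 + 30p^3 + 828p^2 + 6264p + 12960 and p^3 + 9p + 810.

p^2 − 9p + 90

Repeated division with remainder:
  p^5 + 7p^4 + 30p^3 + 828p^2 + 6264p + 12960 = (p^2 + 7p + 21)(p^3 + 9p + 810) + (−45p^2 + 405p − 4050)
  p^3 + 9p + 810 = (−(1/45)p − 1/5)(−45p^2 + 405p − 4050) + (0)
Last nonzero remainder: −45p^2 + 405p − 4050. Dividing through by −45 gives the monic gcd p^2 − 9p + 90.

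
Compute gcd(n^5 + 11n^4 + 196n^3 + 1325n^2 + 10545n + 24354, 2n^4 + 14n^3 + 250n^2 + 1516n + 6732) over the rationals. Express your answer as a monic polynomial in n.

n^2 − n + 99

By polynomial division,
  n^5 + 11n^4 + 196n^3 + 1325n^2 + 10545n + 24354 = ((1/2)n + 2)(2n^4 + 14n^3 + 250n^2 + 1516n + 6732) + (43n^3 + 67n^2 + 4147n + 10890)
  2n^4 + 14n^3 + 250n^2 + 1516n + 6732 = ((2/43)n + 468/1849)(43n^3 + 67n^2 + 4147n + 10890) + ((74252/1849)n^2 − (74252/1849)n + 7350948/1849)
  43n^3 + 67n^2 + 4147n + 10890 = ((79507/74252)n + 101695/37126)((74252/1849)n^2 − (74252/1849)n + 7350948/1849) + (0)
Last nonzero remainder: (74252/1849)n^2 − (74252/1849)n + 7350948/1849. Dividing through by 74252/1849 gives the monic gcd n^2 − n + 99.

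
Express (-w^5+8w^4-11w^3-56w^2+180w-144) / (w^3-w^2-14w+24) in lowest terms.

Euclidean algorithm in ℚ[w]:
  -w^5+8w^4-11w^3-56w^2+180w-144 = (-w^2+7w-18)(w^3-w^2-14w+24) + (48w^2-240w+288)
  w^3-w^2-14w+24 = ((1/48)w+1/12)(48w^2-240w+288) + (0)
Last nonzero remainder: 48w^2-240w+288. Dividing through by 48 gives the monic gcd w^2-5w+6.
Cancel w^2-5w+6 from numerator and denominator to get the reduced form.

(-w^3+3w^2+10w-24)/(w+4)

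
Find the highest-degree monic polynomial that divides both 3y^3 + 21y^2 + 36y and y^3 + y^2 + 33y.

y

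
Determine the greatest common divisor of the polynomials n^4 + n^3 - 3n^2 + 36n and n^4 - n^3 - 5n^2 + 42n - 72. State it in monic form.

n^3 + n^2 - 3n + 36

By polynomial division,
  n^4 + n^3 - 3n^2 + 36n = (n^4 - n^3 - 5n^2 + 42n - 72) + (2n^3 + 2n^2 - 6n + 72)
  n^4 - n^3 - 5n^2 + 42n - 72 = ((1/2)n - 1)(2n^3 + 2n^2 - 6n + 72) + (0)
Last nonzero remainder: 2n^3 + 2n^2 - 6n + 72. Dividing through by 2 gives the monic gcd n^3 + n^2 - 3n + 36.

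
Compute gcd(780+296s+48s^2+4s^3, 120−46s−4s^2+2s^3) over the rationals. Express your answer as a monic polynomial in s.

5+s

Euclidean algorithm in ℚ[s]:
  4s^3+48s^2+296s+780 = (2)(2s^3−4s^2−46s+120) + (56s^2+388s+540)
  2s^3−4s^2−46s+120 = ((1/28)s−125/392)(56s^2+388s+540) + ((5727/98)s+28635/98)
  56s^2+388s+540 = ((5488/5727)s+3528/1909)((5727/98)s+28635/98) + (0)
Last nonzero remainder: (5727/98)s+28635/98. Dividing through by 5727/98 gives the monic gcd s+5.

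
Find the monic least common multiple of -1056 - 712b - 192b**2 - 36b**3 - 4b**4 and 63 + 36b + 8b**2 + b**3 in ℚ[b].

5544 + 5058b + 2162b**2 + 607b**3 + 114b**4 + 14b**5 + b**6

Apply the Euclidean algorithm:
  -4b**4 - 36b**3 - 192b**2 - 712b - 1056 = (-4b - 4)(b**3 + 8b**2 + 36b + 63) + (-16b**2 - 316b - 804)
  b**3 + 8b**2 + 36b + 63 = (-(1/16)b + 47/64)(-16b**2 - 316b - 804) + ((3485/16)b + 10455/16)
  -16b**2 - 316b - 804 = (-(256/3485)b - 4288/3485)((3485/16)b + 10455/16) + (0)
Last nonzero remainder: (3485/16)b + 10455/16. Dividing through by 3485/16 gives the monic gcd b + 3.
Then lcm(f, g) = f·g / gcd(f, g); expanding and making the result monic gives the answer.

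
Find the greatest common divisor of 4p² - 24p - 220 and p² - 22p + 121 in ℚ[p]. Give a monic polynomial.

p - 11

Apply the Euclidean algorithm:
  4p² - 24p - 220 = (4)(p² - 22p + 121) + (64p - 704)
  p² - 22p + 121 = ((1/64)p - 11/64)(64p - 704) + (0)
Last nonzero remainder: 64p - 704. Dividing through by 64 gives the monic gcd p - 11.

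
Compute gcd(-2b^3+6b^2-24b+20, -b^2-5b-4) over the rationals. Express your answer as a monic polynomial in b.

1

Repeated division with remainder:
  -2b^3+6b^2-24b+20 = (2b-16)(-b^2-5b-4) + (-96b-44)
  -b^2-5b-4 = ((1/96)b+109/2304)(-96b-44) + (-1105/576)
  -96b-44 = ((55296/1105)b+25344/1105)(-1105/576) + (0)
The last nonzero remainder is the constant -1105/576, so the polynomials are coprime and gcd = 1.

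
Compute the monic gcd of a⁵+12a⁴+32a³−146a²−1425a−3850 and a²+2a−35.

Repeated division with remainder:
  a⁵+12a⁴+32a³−146a²−1425a−3850 = (a³+10a²+47a+110)(a²+2a−35) + (0)
The last nonzero remainder a²+2a−35 is already monic.

a²+2a−35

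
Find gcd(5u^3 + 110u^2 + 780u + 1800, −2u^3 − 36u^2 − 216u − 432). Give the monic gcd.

Euclidean algorithm in ℚ[u]:
  5u^3 + 110u^2 + 780u + 1800 = (−5/2)(−2u^3 − 36u^2 − 216u − 432) + (20u^2 + 240u + 720)
  −2u^3 − 36u^2 − 216u − 432 = (−(1/10)u − 3/5)(20u^2 + 240u + 720) + (0)
Last nonzero remainder: 20u^2 + 240u + 720. Dividing through by 20 gives the monic gcd u^2 + 12u + 36.

u^2 + 12u + 36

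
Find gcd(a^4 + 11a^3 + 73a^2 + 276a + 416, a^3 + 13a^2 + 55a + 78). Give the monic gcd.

a^2 + 7a + 13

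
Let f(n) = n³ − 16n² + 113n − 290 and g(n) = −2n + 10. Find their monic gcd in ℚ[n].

n − 5

Apply the Euclidean algorithm:
  n³ − 16n² + 113n − 290 = (−(1/2)n² + (11/2)n − 29)(−2n + 10) + (0)
Last nonzero remainder: −2n + 10. Dividing through by −2 gives the monic gcd n − 5.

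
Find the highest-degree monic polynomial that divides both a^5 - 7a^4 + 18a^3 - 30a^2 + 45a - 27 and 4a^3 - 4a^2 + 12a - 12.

a^3 - a^2 + 3a - 3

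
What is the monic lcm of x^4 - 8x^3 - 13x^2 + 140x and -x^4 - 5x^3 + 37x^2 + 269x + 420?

x^6 - 62x^4 - 84x^3 + 925x^2 + 2100x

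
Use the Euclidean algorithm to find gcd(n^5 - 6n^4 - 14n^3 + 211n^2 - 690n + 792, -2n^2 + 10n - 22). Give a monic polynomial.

n^2 - 5n + 11

Apply the Euclidean algorithm:
  n^5 - 6n^4 - 14n^3 + 211n^2 - 690n + 792 = (-(1/2)n^3 + (1/2)n^2 + 15n - 36)(-2n^2 + 10n - 22) + (0)
Last nonzero remainder: -2n^2 + 10n - 22. Dividing through by -2 gives the monic gcd n^2 - 5n + 11.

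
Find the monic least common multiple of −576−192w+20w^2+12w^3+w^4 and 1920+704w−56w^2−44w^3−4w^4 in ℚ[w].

−2880−1536w−92w^2+80w^3+17w^4+w^5

Euclidean algorithm in ℚ[w]:
  w^4+12w^3+20w^2−192w−576 = (−1/4)(−4w^4−44w^3−56w^2+704w+1920) + (w^3+6w^2−16w−96)
  −4w^4−44w^3−56w^2+704w+1920 = (−4w−20)(w^3+6w^2−16w−96) + (0)
The last nonzero remainder w^3+6w^2−16w−96 is already monic.
Then lcm(f, g) = f·g / gcd(f, g); expanding and making the result monic gives the answer.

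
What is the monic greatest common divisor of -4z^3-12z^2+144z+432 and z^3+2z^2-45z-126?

z^2+9z+18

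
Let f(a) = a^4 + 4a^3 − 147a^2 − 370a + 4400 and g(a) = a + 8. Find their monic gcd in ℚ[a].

Euclidean algorithm in ℚ[a]:
  a^4 + 4a^3 − 147a^2 − 370a + 4400 = (a^3 − 4a^2 − 115a + 550)(a + 8) + (0)
The last nonzero remainder a + 8 is already monic.

a + 8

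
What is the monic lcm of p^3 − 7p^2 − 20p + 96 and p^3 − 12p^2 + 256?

p^4 − 15p^3 + 36p^2 + 256p − 768

Apply the Euclidean algorithm:
  p^3 − 7p^2 − 20p + 96 = (p^3 − 12p^2 + 256) + (5p^2 − 20p − 160)
  p^3 − 12p^2 + 256 = ((1/5)p − 8/5)(5p^2 − 20p − 160) + (0)
Last nonzero remainder: 5p^2 − 20p − 160. Dividing through by 5 gives the monic gcd p^2 − 4p − 32.
Then lcm(f, g) = f·g / gcd(f, g); expanding and making the result monic gives the answer.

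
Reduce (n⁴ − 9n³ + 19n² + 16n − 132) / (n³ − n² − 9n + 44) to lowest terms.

Apply the Euclidean algorithm:
  n⁴ − 9n³ + 19n² + 16n − 132 = (n − 8)(n³ − n² − 9n + 44) + (20n² − 100n + 220)
  n³ − n² − 9n + 44 = ((1/20)n + 1/5)(20n² − 100n + 220) + (0)
Last nonzero remainder: 20n² − 100n + 220. Dividing through by 20 gives the monic gcd n² − 5n + 11.
Cancel n² − 5n + 11 from numerator and denominator to get the reduced form.

(n² − 4n − 12)/(n + 4)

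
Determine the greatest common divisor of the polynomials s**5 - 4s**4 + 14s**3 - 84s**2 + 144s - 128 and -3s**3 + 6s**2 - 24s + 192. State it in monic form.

s**3 - 2s**2 + 8s - 64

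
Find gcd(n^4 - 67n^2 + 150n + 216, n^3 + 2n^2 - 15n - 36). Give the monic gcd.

Apply the Euclidean algorithm:
  n^4 - 67n^2 + 150n + 216 = (n - 2)(n^3 + 2n^2 - 15n - 36) + (-48n^2 + 156n + 144)
  n^3 + 2n^2 - 15n - 36 = (-(1/48)n - 7/64)(-48n^2 + 156n + 144) + ((81/16)n - 81/4)
  -48n^2 + 156n + 144 = (-(256/27)n - 64/9)((81/16)n - 81/4) + (0)
Last nonzero remainder: (81/16)n - 81/4. Dividing through by 81/16 gives the monic gcd n - 4.

n - 4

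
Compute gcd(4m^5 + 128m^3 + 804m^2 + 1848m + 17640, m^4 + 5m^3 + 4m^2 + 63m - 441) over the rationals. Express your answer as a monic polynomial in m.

Apply the Euclidean algorithm:
  4m^5 + 128m^3 + 804m^2 + 1848m + 17640 = (4m - 20)(m^4 + 5m^3 + 4m^2 + 63m - 441) + (212m^3 + 632m^2 + 4872m + 8820)
  m^4 + 5m^3 + 4m^2 + 63m - 441 = ((1/212)m + 107/11236)(212m^3 + 632m^2 + 4872m + 8820) + (-(70224/2809)m^2 - (70224/2809)m - 1474704/2809)
  212m^3 + 632m^2 + 4872m + 8820 = (-(148877/17556)m - 14045/836)(-(70224/2809)m^2 - (70224/2809)m - 1474704/2809) + (0)
Last nonzero remainder: -(70224/2809)m^2 - (70224/2809)m - 1474704/2809. Dividing through by -70224/2809 gives the monic gcd m^2 + m + 21.

m^2 + m + 21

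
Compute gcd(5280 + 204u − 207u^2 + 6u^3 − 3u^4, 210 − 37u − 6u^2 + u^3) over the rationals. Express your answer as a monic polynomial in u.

−5 + u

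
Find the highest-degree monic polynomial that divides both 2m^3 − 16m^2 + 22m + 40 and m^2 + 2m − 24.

m − 4

By polynomial division,
  2m^3 − 16m^2 + 22m + 40 = (2m − 20)(m^2 + 2m − 24) + (110m − 440)
  m^2 + 2m − 24 = ((1/110)m + 3/55)(110m − 440) + (0)
Last nonzero remainder: 110m − 440. Dividing through by 110 gives the monic gcd m − 4.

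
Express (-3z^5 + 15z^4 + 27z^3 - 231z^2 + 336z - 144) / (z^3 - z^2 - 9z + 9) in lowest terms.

(-3z^3 + 3z^2 + 48z - 48)/(z + 3)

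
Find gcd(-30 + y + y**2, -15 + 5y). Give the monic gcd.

1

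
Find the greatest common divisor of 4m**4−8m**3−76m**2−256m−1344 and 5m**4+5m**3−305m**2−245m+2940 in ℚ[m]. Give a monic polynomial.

By polynomial division,
  4m**4−8m**3−76m**2−256m−1344 = (4/5)(5m**4+5m**3−305m**2−245m+2940) + (−12m**3+168m**2−60m−3696)
  5m**4+5m**3−305m**2−245m+2940 = (−(5/12)m−25/4)(−12m**3+168m**2−60m−3696) + (720m**2−2160m−20160)
  −12m**3+168m**2−60m−3696 = (−(1/60)m+11/60)(720m**2−2160m−20160) + (0)
Last nonzero remainder: 720m**2−2160m−20160. Dividing through by 720 gives the monic gcd m**2−3m−28.

m**2−3m−28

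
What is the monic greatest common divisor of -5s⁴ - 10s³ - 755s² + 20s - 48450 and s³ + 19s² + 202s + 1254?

s² + 8s + 114

By polynomial division,
  -5s⁴ - 10s³ - 755s² + 20s - 48450 = (-5s + 85)(s³ + 19s² + 202s + 1254) + (-1360s² - 10880s - 155040)
  s³ + 19s² + 202s + 1254 = (-(1/1360)s - 11/1360)(-1360s² - 10880s - 155040) + (0)
Last nonzero remainder: -1360s² - 10880s - 155040. Dividing through by -1360 gives the monic gcd s² + 8s + 114.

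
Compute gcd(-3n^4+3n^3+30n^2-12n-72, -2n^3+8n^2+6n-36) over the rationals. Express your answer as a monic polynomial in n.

n^2-n-6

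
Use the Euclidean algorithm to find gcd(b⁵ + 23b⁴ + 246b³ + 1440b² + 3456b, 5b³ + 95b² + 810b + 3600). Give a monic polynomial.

Euclidean algorithm in ℚ[b]:
  b⁵ + 23b⁴ + 246b³ + 1440b² + 3456b = ((1/5)b² + (4/5)b + 8/5)(5b³ + 95b² + 810b + 3600) + (-80b² - 720b - 5760)
  5b³ + 95b² + 810b + 3600 = (-(1/16)b - 5/8)(-80b² - 720b - 5760) + (0)
Last nonzero remainder: -80b² - 720b - 5760. Dividing through by -80 gives the monic gcd b² + 9b + 72.

b² + 9b + 72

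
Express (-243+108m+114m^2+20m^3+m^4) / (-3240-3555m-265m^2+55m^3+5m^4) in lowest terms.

(-3+2m+m^2)/(-40-35m+5m^2)

Euclidean algorithm in ℚ[m]:
  m^4+20m^3+114m^2+108m-243 = (1/5)(5m^4+55m^3-265m^2-3555m-3240) + (9m^3+167m^2+819m+405)
  5m^4+55m^3-265m^2-3555m-3240 = ((5/9)m-340/81)(9m^3+167m^2+819m+405) + (-(1540/81)m^2-(3080/9)m-1540)
  9m^3+167m^2+819m+405 = (-(729/1540)m-81/308)(-(1540/81)m^2-(3080/9)m-1540) + (0)
Last nonzero remainder: -(1540/81)m^2-(3080/9)m-1540. Dividing through by -1540/81 gives the monic gcd m^2+18m+81.
Cancel m^2+18m+81 from numerator and denominator to get the reduced form.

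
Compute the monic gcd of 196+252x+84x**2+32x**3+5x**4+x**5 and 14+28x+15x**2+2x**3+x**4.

14+14x+x**2+x**3

Euclidean algorithm in ℚ[x]:
  x**5+5x**4+32x**3+84x**2+252x+196 = (x+3)(x**4+2x**3+15x**2+28x+14) + (11x**3+11x**2+154x+154)
  x**4+2x**3+15x**2+28x+14 = ((1/11)x+1/11)(11x**3+11x**2+154x+154) + (0)
Last nonzero remainder: 11x**3+11x**2+154x+154. Dividing through by 11 gives the monic gcd x**3+x**2+14x+14.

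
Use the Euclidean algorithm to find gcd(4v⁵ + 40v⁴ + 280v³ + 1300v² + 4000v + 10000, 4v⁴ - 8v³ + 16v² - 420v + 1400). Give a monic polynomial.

v² + 5v + 25

Apply the Euclidean algorithm:
  4v⁵ + 40v⁴ + 280v³ + 1300v² + 4000v + 10000 = (v + 12)(4v⁴ - 8v³ + 16v² - 420v + 1400) + (360v³ + 1528v² + 7640v - 6800)
  4v⁴ - 8v³ + 16v² - 420v + 1400 = ((1/90)v - 281/4050)(360v³ + 1528v² + 7640v - 6800) + ((75184/2025)v² + (75184/405)v + 75184/81)
  360v³ + 1528v² + 7640v - 6800 = ((91125/9398)v - 34425/4699)((75184/2025)v² + (75184/405)v + 75184/81) + (0)
Last nonzero remainder: (75184/2025)v² + (75184/405)v + 75184/81. Dividing through by 75184/2025 gives the monic gcd v² + 5v + 25.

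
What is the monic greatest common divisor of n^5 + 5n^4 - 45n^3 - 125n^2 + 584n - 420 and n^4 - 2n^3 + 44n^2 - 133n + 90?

n^2 - 3n + 2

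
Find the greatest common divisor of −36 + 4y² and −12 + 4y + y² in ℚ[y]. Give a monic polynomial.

1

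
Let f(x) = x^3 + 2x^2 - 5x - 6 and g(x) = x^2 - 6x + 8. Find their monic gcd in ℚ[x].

Apply the Euclidean algorithm:
  x^3 + 2x^2 - 5x - 6 = (x + 8)(x^2 - 6x + 8) + (35x - 70)
  x^2 - 6x + 8 = ((1/35)x - 4/35)(35x - 70) + (0)
Last nonzero remainder: 35x - 70. Dividing through by 35 gives the monic gcd x - 2.

x - 2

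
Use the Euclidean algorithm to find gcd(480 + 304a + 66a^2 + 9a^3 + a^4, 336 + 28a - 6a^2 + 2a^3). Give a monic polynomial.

4 + a

Repeated division with remainder:
  a^4 + 9a^3 + 66a^2 + 304a + 480 = ((1/2)a + 6)(2a^3 - 6a^2 + 28a + 336) + (88a^2 - 32a - 1536)
  2a^3 - 6a^2 + 28a + 336 = ((1/44)a - 29/484)(88a^2 - 32a - 1536) + ((7380/121)a + 29520/121)
  88a^2 - 32a - 1536 = ((2662/1845)a - 3872/615)((7380/121)a + 29520/121) + (0)
Last nonzero remainder: (7380/121)a + 29520/121. Dividing through by 7380/121 gives the monic gcd a + 4.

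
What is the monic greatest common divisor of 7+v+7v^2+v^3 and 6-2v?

Euclidean algorithm in ℚ[v]:
  v^3+7v^2+v+7 = (-(1/2)v^2-5v-31/2)(-2v+6) + (100)
  -2v+6 = (-(1/50)v+3/50)(100) + (0)
The last nonzero remainder is the constant 100, so the polynomials are coprime and gcd = 1.

1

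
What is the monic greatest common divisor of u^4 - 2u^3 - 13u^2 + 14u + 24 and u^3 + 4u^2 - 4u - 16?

u - 2

By polynomial division,
  u^4 - 2u^3 - 13u^2 + 14u + 24 = (u - 6)(u^3 + 4u^2 - 4u - 16) + (15u^2 + 6u - 72)
  u^3 + 4u^2 - 4u - 16 = ((1/15)u + 6/25)(15u^2 + 6u - 72) + (-(16/25)u + 32/25)
  15u^2 + 6u - 72 = (-(375/16)u - 225/4)(-(16/25)u + 32/25) + (0)
Last nonzero remainder: -(16/25)u + 32/25. Dividing through by -16/25 gives the monic gcd u - 2.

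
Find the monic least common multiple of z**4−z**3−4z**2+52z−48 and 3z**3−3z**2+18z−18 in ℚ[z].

z**6−z**5+2z**4+46z**3−72z**2+312z−288

Euclidean algorithm in ℚ[z]:
  z**4−z**3−4z**2+52z−48 = ((1/3)z)(3z**3−3z**2+18z−18) + (−10z**2+58z−48)
  3z**3−3z**2+18z−18 = (−(3/10)z−36/25)(−10z**2+58z−48) + ((2178/25)z−2178/25)
  −10z**2+58z−48 = (−(125/1089)z+200/363)((2178/25)z−2178/25) + (0)
Last nonzero remainder: (2178/25)z−2178/25. Dividing through by 2178/25 gives the monic gcd z−1.
Then lcm(f, g) = f·g / gcd(f, g); expanding and making the result monic gives the answer.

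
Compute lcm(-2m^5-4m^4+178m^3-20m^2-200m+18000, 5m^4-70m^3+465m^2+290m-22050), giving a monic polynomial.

Apply the Euclidean algorithm:
  -2m^5-4m^4+178m^3-20m^2-200m+18000 = (-(2/5)m-32/5)(5m^4-70m^3+465m^2+290m-22050) + (-84m^3+3072m^2-7164m-123120)
  5m^4-70m^3+465m^2+290m-22050 = (-(5/84)m-395/294)(-84m^3+3072m^2-7164m-123120) + ((204130/49)m^2-(816520/49)m-9185850/49)
  -84m^3+3072m^2-7164m-123120 = (-(2058/102065)m+67032/102065)((204130/49)m^2-(816520/49)m-9185850/49) + (0)
Last nonzero remainder: (204130/49)m^2-(816520/49)m-9185850/49. Dividing through by 204130/49 gives the monic gcd m^2-4m-45.
Then lcm(f, g) = f·g / gcd(f, g); expanding and making the result monic gives the answer.

m^7-8m^6-11m^5+1096m^4-8722m^3-9020m^2+99800m-882000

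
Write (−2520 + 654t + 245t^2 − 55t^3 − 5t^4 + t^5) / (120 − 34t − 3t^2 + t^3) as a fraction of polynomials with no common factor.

(84 − 19t − 6t^2 + t^3)/(−4 + t)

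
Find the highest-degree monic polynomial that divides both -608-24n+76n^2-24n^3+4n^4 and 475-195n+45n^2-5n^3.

19-4n+n^2

By polynomial division,
  4n^4-24n^3+76n^2-24n-608 = (-(4/5)n-12/5)(-5n^3+45n^2-195n+475) + (28n^2-112n+532)
  -5n^3+45n^2-195n+475 = (-(5/28)n+25/28)(28n^2-112n+532) + (0)
Last nonzero remainder: 28n^2-112n+532. Dividing through by 28 gives the monic gcd n^2-4n+19.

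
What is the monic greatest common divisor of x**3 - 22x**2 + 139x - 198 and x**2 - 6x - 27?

x - 9

Repeated division with remainder:
  x**3 - 22x**2 + 139x - 198 = (x - 16)(x**2 - 6x - 27) + (70x - 630)
  x**2 - 6x - 27 = ((1/70)x + 3/70)(70x - 630) + (0)
Last nonzero remainder: 70x - 630. Dividing through by 70 gives the monic gcd x - 9.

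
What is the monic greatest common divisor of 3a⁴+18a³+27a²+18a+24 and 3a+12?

a+4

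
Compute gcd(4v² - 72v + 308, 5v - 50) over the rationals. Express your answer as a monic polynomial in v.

By polynomial division,
  4v² - 72v + 308 = ((4/5)v - 32/5)(5v - 50) + (-12)
  5v - 50 = (-(5/12)v + 25/6)(-12) + (0)
The last nonzero remainder is the constant -12, so the polynomials are coprime and gcd = 1.

1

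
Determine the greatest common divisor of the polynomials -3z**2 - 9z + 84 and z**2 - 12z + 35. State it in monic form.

By polynomial division,
  -3z**2 - 9z + 84 = (-3)(z**2 - 12z + 35) + (-45z + 189)
  z**2 - 12z + 35 = (-(1/45)z + 13/75)(-45z + 189) + (56/25)
  -45z + 189 = (-(1125/56)z + 675/8)(56/25) + (0)
The last nonzero remainder is the constant 56/25, so the polynomials are coprime and gcd = 1.

1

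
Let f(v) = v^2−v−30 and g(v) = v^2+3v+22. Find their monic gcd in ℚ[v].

1

Euclidean algorithm in ℚ[v]:
  v^2−v−30 = (v^2+3v+22) + (−4v−52)
  v^2+3v+22 = (−(1/4)v+5/2)(−4v−52) + (152)
  −4v−52 = (−(1/38)v−13/38)(152) + (0)
The last nonzero remainder is the constant 152, so the polynomials are coprime and gcd = 1.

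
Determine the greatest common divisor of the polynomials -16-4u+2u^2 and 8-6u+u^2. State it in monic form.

Repeated division with remainder:
  2u^2-4u-16 = (2)(u^2-6u+8) + (8u-32)
  u^2-6u+8 = ((1/8)u-1/4)(8u-32) + (0)
Last nonzero remainder: 8u-32. Dividing through by 8 gives the monic gcd u-4.

-4+u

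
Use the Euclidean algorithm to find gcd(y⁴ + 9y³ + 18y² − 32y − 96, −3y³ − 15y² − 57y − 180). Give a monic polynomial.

By polynomial division,
  y⁴ + 9y³ + 18y² − 32y − 96 = (−(1/3)y − 4/3)(−3y³ − 15y² − 57y − 180) + (−21y² − 168y − 336)
  −3y³ − 15y² − 57y − 180 = ((1/7)y − 3/7)(−21y² − 168y − 336) + (−81y − 324)
  −21y² − 168y − 336 = ((7/27)y + 28/27)(−81y − 324) + (0)
Last nonzero remainder: −81y − 324. Dividing through by −81 gives the monic gcd y + 4.

y + 4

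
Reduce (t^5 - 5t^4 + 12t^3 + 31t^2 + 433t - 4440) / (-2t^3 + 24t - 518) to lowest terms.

Euclidean algorithm in ℚ[t]:
  t^5 - 5t^4 + 12t^3 + 31t^2 + 433t - 4440 = (-(1/2)t^2 + (5/2)t - 12)(-2t^3 + 24t - 518) + (-288t^2 + 2016t - 10656)
  -2t^3 + 24t - 518 = ((1/144)t + 7/144)(-288t^2 + 2016t - 10656) + (0)
Last nonzero remainder: -288t^2 + 2016t - 10656. Dividing through by -288 gives the monic gcd t^2 - 7t + 37.
Cancel t^2 - 7t + 37 from numerator and denominator to get the reduced form.

(-t^3 - 2t^2 + 11t + 120)/(2t + 14)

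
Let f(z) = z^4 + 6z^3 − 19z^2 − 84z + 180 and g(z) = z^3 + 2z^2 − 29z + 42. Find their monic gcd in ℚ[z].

z^2 − 5z + 6

Apply the Euclidean algorithm:
  z^4 + 6z^3 − 19z^2 − 84z + 180 = (z + 4)(z^3 + 2z^2 − 29z + 42) + (2z^2 − 10z + 12)
  z^3 + 2z^2 − 29z + 42 = ((1/2)z + 7/2)(2z^2 − 10z + 12) + (0)
Last nonzero remainder: 2z^2 − 10z + 12. Dividing through by 2 gives the monic gcd z^2 − 5z + 6.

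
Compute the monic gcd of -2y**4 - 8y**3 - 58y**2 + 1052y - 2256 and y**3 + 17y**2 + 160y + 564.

y**2 + 11y + 94

Apply the Euclidean algorithm:
  -2y**4 - 8y**3 - 58y**2 + 1052y - 2256 = (-2y + 26)(y**3 + 17y**2 + 160y + 564) + (-180y**2 - 1980y - 16920)
  y**3 + 17y**2 + 160y + 564 = (-(1/180)y - 1/30)(-180y**2 - 1980y - 16920) + (0)
Last nonzero remainder: -180y**2 - 1980y - 16920. Dividing through by -180 gives the monic gcd y**2 + 11y + 94.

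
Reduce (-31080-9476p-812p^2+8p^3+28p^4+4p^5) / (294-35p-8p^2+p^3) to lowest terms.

(740+208p+32p^2+4p^3)/(-7+p)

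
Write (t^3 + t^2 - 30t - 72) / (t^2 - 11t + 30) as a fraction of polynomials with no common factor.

Repeated division with remainder:
  t^3 + t^2 - 30t - 72 = (t + 12)(t^2 - 11t + 30) + (72t - 432)
  t^2 - 11t + 30 = ((1/72)t - 5/72)(72t - 432) + (0)
Last nonzero remainder: 72t - 432. Dividing through by 72 gives the monic gcd t - 6.
Cancel t - 6 from numerator and denominator to get the reduced form.

(t^2 + 7t + 12)/(t - 5)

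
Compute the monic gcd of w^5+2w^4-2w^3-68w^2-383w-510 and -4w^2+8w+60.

Repeated division with remainder:
  w^5+2w^4-2w^3-68w^2-383w-510 = (-(1/4)w^3-w^2-(21/4)w-17/2)(-4w^2+8w+60) + (0)
Last nonzero remainder: -4w^2+8w+60. Dividing through by -4 gives the monic gcd w^2-2w-15.

w^2-2w-15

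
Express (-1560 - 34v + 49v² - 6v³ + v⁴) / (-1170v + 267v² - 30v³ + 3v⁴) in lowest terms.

Repeated division with remainder:
  v⁴ - 6v³ + 49v² - 34v - 1560 = (1/3)(3v⁴ - 30v³ + 267v² - 1170v) + (4v³ - 40v² + 356v - 1560)
  3v⁴ - 30v³ + 267v² - 1170v = ((3/4)v)(4v³ - 40v² + 356v - 1560) + (0)
Last nonzero remainder: 4v³ - 40v² + 356v - 1560. Dividing through by 4 gives the monic gcd v³ - 10v² + 89v - 390.
Cancel v³ - 10v² + 89v - 390 from numerator and denominator to get the reduced form.

(4 + v)/(3v)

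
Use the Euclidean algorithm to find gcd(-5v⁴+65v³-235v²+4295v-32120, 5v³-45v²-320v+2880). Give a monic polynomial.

By polynomial division,
  -5v⁴+65v³-235v²+4295v-32120 = (-v+4)(5v³-45v²-320v+2880) + (-375v²+8455v-43640)
  5v³-45v²-320v+2880 = (-(1/75)v-1016/5625)(-375v²+8455v-43640) + ((703456/1125)v-5627648/1125)
  -375v²+8455v-43640 = (-(421875/703456)v+6136875/703456)((703456/1125)v-5627648/1125) + (0)
Last nonzero remainder: (703456/1125)v-5627648/1125. Dividing through by 703456/1125 gives the monic gcd v-8.

v-8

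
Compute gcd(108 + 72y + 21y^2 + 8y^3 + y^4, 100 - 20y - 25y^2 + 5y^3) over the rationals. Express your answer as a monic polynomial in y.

2 + y

Euclidean algorithm in ℚ[y]:
  y^4 + 8y^3 + 21y^2 + 72y + 108 = ((1/5)y + 13/5)(5y^3 - 25y^2 - 20y + 100) + (90y^2 + 104y - 152)
  5y^3 - 25y^2 - 20y + 100 = ((1/18)y - 277/810)(90y^2 + 104y - 152) + ((9724/405)y + 19448/405)
  90y^2 + 104y - 152 = ((18225/4862)y - 7695/2431)((9724/405)y + 19448/405) + (0)
Last nonzero remainder: (9724/405)y + 19448/405. Dividing through by 9724/405 gives the monic gcd y + 2.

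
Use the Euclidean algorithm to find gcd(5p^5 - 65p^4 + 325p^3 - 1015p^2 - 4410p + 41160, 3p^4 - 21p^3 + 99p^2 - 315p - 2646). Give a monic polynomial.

p^3 - 10p^2 + 63p - 294

Apply the Euclidean algorithm:
  5p^5 - 65p^4 + 325p^3 - 1015p^2 - 4410p + 41160 = ((5/3)p - 10)(3p^4 - 21p^3 + 99p^2 - 315p - 2646) + (-50p^3 + 500p^2 - 3150p + 14700)
  3p^4 - 21p^3 + 99p^2 - 315p - 2646 = (-(3/50)p - 9/50)(-50p^3 + 500p^2 - 3150p + 14700) + (0)
Last nonzero remainder: -50p^3 + 500p^2 - 3150p + 14700. Dividing through by -50 gives the monic gcd p^3 - 10p^2 + 63p - 294.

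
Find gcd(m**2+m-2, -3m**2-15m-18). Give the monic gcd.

Euclidean algorithm in ℚ[m]:
  m**2+m-2 = (-1/3)(-3m**2-15m-18) + (-4m-8)
  -3m**2-15m-18 = ((3/4)m+9/4)(-4m-8) + (0)
Last nonzero remainder: -4m-8. Dividing through by -4 gives the monic gcd m+2.

m+2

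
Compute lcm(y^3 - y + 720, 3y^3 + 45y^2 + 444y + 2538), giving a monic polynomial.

Apply the Euclidean algorithm:
  y^3 - y + 720 = (1/3)(3y^3 + 45y^2 + 444y + 2538) + (-15y^2 - 149y - 126)
  3y^3 + 45y^2 + 444y + 2538 = (-(1/5)y - 76/75)(-15y^2 - 149y - 126) + ((20086/75)y + 60258/25)
  -15y^2 - 149y - 126 = (-(1125/20086)y - 525/10043)((20086/75)y + 60258/25) + (0)
Last nonzero remainder: (20086/75)y + 60258/25. Dividing through by 20086/75 gives the monic gcd y + 9.
Then lcm(f, g) = f·g / gcd(f, g); expanding and making the result monic gives the answer.

y^5 + 6y^4 + 93y^3 + 714y^2 + 4226y + 67680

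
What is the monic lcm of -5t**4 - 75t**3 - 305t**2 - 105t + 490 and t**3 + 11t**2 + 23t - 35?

t**5 + 20t**4 + 136t**3 + 326t**2 + 7t - 490

Repeated division with remainder:
  -5t**4 - 75t**3 - 305t**2 - 105t + 490 = (-5t - 20)(t**3 + 11t**2 + 23t - 35) + (30t**2 + 180t - 210)
  t**3 + 11t**2 + 23t - 35 = ((1/30)t + 1/6)(30t**2 + 180t - 210) + (0)
Last nonzero remainder: 30t**2 + 180t - 210. Dividing through by 30 gives the monic gcd t**2 + 6t - 7.
Then lcm(f, g) = f·g / gcd(f, g); expanding and making the result monic gives the answer.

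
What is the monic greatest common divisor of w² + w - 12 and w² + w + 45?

1

Apply the Euclidean algorithm:
  w² + w - 12 = (w² + w + 45) + (-57)
  w² + w + 45 = (-(1/57)w² - (1/57)w - 15/19)(-57) + (0)
The last nonzero remainder is the constant -57, so the polynomials are coprime and gcd = 1.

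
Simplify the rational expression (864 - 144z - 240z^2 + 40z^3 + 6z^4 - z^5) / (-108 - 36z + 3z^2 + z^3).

(-24 + 4z + 6z^2 - z^3)/(3 + z)

Euclidean algorithm in ℚ[z]:
  -z^5 + 6z^4 + 40z^3 - 240z^2 - 144z + 864 = (-z^2 + 9z - 23)(z^3 + 3z^2 - 36z - 108) + (45z^2 - 1620)
  z^3 + 3z^2 - 36z - 108 = ((1/45)z + 1/15)(45z^2 - 1620) + (0)
Last nonzero remainder: 45z^2 - 1620. Dividing through by 45 gives the monic gcd z^2 - 36.
Cancel z^2 - 36 from numerator and denominator to get the reduced form.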